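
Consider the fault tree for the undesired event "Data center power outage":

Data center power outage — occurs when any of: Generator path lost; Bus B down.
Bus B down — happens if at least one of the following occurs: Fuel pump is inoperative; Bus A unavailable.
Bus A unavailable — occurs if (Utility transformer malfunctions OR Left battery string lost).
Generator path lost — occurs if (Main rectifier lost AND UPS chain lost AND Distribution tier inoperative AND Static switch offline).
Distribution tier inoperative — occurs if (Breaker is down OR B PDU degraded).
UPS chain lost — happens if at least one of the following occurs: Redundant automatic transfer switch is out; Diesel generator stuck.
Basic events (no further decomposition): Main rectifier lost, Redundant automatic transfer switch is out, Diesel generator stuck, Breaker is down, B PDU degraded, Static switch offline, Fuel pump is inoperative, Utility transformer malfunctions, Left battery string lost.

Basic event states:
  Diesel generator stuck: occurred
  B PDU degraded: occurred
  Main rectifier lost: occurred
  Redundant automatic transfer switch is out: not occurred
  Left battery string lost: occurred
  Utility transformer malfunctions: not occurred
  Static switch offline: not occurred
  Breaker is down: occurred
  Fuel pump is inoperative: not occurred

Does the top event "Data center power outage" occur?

Yes

UPS chain lost [OR]: Redundant automatic transfer switch is out=not, Diesel generator stuck=occurs → at least one input occurs → occurs.
Distribution tier inoperative [OR]: Breaker is down=occurs, B PDU degraded=occurs → at least one input occurs → occurs.
Generator path lost [AND]: Main rectifier lost=occurs, UPS chain lost=occurs, Distribution tier inoperative=occurs, Static switch offline=not → not all inputs occur → does not occur.
Bus A unavailable [OR]: Utility transformer malfunctions=not, Left battery string lost=occurs → at least one input occurs → occurs.
Bus B down [OR]: Fuel pump is inoperative=not, Bus A unavailable=occurs → at least one input occurs → occurs.
Data center power outage [OR]: Generator path lost=not, Bus B down=occurs → at least one input occurs → occurs.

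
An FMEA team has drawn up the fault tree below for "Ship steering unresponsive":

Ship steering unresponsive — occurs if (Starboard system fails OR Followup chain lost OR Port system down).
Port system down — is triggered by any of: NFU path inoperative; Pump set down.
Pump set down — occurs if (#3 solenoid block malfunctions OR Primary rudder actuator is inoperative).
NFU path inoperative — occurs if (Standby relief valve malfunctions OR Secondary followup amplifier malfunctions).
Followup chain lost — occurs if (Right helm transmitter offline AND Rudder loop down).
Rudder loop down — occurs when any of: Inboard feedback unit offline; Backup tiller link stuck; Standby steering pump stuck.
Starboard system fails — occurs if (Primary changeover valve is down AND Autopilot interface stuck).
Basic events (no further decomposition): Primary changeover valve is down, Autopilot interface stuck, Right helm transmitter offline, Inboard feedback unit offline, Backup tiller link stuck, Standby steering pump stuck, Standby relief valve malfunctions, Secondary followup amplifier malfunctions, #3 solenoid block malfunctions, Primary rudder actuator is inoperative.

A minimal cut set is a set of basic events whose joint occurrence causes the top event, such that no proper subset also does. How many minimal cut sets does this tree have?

Starboard system fails [AND]: one cut set from each child combined → 1 × 1 = 1 cut set(s).
Rudder loop down [OR]: union of children's cut sets → 3 cut set(s).
Followup chain lost [AND]: one cut set from each child combined → 1 × 3 = 3 cut set(s).
NFU path inoperative [OR]: union of children's cut sets → 2 cut set(s).
Pump set down [OR]: union of children's cut sets → 2 cut set(s).
Port system down [OR]: union of children's cut sets → 4 cut set(s).
Ship steering unresponsive [OR]: union of children's cut sets → 8 cut set(s).
Minimal cut sets: {Autopilot interface stuck, Primary changeover valve is down}; {Inboard feedback unit offline, Right helm transmitter offline}; {Backup tiller link stuck, Right helm transmitter offline}; {Right helm transmitter offline, Standby steering pump stuck}; {Standby relief valve malfunctions}; {Secondary followup amplifier malfunctions}; {#3 solenoid block malfunctions}; {Primary rudder actuator is inoperative}.

8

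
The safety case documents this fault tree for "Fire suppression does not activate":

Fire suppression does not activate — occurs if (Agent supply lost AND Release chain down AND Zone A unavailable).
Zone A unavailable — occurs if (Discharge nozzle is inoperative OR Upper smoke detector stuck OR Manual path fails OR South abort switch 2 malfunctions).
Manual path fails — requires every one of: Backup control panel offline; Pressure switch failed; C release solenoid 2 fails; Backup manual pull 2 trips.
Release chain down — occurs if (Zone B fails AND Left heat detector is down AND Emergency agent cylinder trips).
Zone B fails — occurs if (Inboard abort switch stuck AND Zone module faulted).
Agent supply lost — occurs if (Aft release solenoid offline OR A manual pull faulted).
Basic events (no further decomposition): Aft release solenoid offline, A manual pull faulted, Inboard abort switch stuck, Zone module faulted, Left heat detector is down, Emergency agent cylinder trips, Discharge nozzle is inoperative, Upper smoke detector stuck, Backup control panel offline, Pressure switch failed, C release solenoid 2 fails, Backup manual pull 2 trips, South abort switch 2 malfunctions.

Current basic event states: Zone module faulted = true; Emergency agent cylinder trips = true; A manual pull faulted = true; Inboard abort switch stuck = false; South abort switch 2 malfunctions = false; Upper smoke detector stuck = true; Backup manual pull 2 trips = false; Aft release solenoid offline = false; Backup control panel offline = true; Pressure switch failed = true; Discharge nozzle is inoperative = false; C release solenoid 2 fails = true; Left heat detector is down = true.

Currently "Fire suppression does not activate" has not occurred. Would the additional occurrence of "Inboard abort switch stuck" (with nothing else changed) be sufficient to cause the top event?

Counterfactual: set "Inboard abort switch stuck" to occurred.
Agent supply lost [OR]: Aft release solenoid offline=not, A manual pull faulted=occurs → at least one input occurs → occurs.
Zone B fails [AND]: Inboard abort switch stuck=occurs, Zone module faulted=occurs → all inputs occur → occurs.
Release chain down [AND]: Zone B fails=occurs, Left heat detector is down=occurs, Emergency agent cylinder trips=occurs → all inputs occur → occurs.
Manual path fails [AND]: Backup control panel offline=occurs, Pressure switch failed=occurs, C release solenoid 2 fails=occurs, Backup manual pull 2 trips=not → not all inputs occur → does not occur.
Zone A unavailable [OR]: Discharge nozzle is inoperative=not, Upper smoke detector stuck=occurs, Manual path fails=not, South abort switch 2 malfunctions=not → at least one input occurs → occurs.
Fire suppression does not activate [AND]: Agent supply lost=occurs, Release chain down=occurs, Zone A unavailable=occurs → all inputs occur → occurs.

Yes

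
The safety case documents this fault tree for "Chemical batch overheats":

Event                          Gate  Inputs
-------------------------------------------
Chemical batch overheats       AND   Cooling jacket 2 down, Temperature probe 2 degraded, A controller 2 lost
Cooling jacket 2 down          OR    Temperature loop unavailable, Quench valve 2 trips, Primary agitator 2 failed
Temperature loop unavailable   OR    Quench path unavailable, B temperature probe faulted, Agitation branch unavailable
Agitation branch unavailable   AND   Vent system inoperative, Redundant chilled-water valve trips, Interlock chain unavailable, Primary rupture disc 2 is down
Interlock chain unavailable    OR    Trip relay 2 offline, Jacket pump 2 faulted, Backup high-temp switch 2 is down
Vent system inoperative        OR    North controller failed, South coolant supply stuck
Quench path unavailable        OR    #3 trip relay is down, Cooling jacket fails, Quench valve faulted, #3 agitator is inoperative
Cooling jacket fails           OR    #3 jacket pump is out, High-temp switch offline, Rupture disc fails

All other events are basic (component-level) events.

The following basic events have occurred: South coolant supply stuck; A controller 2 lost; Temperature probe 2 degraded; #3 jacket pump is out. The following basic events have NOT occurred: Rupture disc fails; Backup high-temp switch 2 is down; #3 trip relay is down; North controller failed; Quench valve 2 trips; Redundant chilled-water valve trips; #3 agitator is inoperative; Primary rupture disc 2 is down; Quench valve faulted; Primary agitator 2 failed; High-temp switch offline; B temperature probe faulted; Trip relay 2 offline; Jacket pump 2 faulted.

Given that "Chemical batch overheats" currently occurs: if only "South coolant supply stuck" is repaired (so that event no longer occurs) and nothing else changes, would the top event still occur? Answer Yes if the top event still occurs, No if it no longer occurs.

Counterfactual: set "South coolant supply stuck" to not occurred.
Cooling jacket fails [OR]: #3 jacket pump is out=occurs, High-temp switch offline=not, Rupture disc fails=not → at least one input occurs → occurs.
Quench path unavailable [OR]: #3 trip relay is down=not, Cooling jacket fails=occurs, Quench valve faulted=not, #3 agitator is inoperative=not → at least one input occurs → occurs.
Vent system inoperative [OR]: North controller failed=not, South coolant supply stuck=not → no input occurs → does not occur.
Interlock chain unavailable [OR]: Trip relay 2 offline=not, Jacket pump 2 faulted=not, Backup high-temp switch 2 is down=not → no input occurs → does not occur.
Agitation branch unavailable [AND]: Vent system inoperative=not, Redundant chilled-water valve trips=not, Interlock chain unavailable=not, Primary rupture disc 2 is down=not → not all inputs occur → does not occur.
Temperature loop unavailable [OR]: Quench path unavailable=occurs, B temperature probe faulted=not, Agitation branch unavailable=not → at least one input occurs → occurs.
Cooling jacket 2 down [OR]: Temperature loop unavailable=occurs, Quench valve 2 trips=not, Primary agitator 2 failed=not → at least one input occurs → occurs.
Chemical batch overheats [AND]: Cooling jacket 2 down=occurs, Temperature probe 2 degraded=occurs, A controller 2 lost=occurs → all inputs occur → occurs.

Yes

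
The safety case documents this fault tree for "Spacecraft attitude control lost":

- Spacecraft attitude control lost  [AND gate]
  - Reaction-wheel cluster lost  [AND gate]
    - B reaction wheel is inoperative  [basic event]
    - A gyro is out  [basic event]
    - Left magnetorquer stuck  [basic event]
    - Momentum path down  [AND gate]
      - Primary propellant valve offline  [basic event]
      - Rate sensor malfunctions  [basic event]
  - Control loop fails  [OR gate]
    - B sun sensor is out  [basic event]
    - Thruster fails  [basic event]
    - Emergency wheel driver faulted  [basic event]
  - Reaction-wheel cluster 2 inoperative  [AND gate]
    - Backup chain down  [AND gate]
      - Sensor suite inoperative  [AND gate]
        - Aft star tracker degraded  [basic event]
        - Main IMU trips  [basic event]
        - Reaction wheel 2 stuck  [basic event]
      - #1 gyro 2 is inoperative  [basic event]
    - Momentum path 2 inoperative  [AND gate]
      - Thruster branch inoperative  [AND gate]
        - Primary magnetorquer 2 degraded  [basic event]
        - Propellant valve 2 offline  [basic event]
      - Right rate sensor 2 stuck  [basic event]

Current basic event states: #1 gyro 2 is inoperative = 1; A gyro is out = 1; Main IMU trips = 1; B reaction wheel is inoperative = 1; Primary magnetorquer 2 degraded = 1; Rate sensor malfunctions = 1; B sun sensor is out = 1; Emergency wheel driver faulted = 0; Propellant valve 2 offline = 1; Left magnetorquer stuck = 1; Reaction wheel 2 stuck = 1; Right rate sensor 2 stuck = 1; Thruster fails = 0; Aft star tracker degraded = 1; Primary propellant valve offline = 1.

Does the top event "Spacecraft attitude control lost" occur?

Momentum path down [AND]: Primary propellant valve offline=occurs, Rate sensor malfunctions=occurs → all inputs occur → occurs.
Reaction-wheel cluster lost [AND]: B reaction wheel is inoperative=occurs, A gyro is out=occurs, Left magnetorquer stuck=occurs, Momentum path down=occurs → all inputs occur → occurs.
Control loop fails [OR]: B sun sensor is out=occurs, Thruster fails=not, Emergency wheel driver faulted=not → at least one input occurs → occurs.
Sensor suite inoperative [AND]: Aft star tracker degraded=occurs, Main IMU trips=occurs, Reaction wheel 2 stuck=occurs → all inputs occur → occurs.
Backup chain down [AND]: Sensor suite inoperative=occurs, #1 gyro 2 is inoperative=occurs → all inputs occur → occurs.
Thruster branch inoperative [AND]: Primary magnetorquer 2 degraded=occurs, Propellant valve 2 offline=occurs → all inputs occur → occurs.
Momentum path 2 inoperative [AND]: Thruster branch inoperative=occurs, Right rate sensor 2 stuck=occurs → all inputs occur → occurs.
Reaction-wheel cluster 2 inoperative [AND]: Backup chain down=occurs, Momentum path 2 inoperative=occurs → all inputs occur → occurs.
Spacecraft attitude control lost [AND]: Reaction-wheel cluster lost=occurs, Control loop fails=occurs, Reaction-wheel cluster 2 inoperative=occurs → all inputs occur → occurs.

Yes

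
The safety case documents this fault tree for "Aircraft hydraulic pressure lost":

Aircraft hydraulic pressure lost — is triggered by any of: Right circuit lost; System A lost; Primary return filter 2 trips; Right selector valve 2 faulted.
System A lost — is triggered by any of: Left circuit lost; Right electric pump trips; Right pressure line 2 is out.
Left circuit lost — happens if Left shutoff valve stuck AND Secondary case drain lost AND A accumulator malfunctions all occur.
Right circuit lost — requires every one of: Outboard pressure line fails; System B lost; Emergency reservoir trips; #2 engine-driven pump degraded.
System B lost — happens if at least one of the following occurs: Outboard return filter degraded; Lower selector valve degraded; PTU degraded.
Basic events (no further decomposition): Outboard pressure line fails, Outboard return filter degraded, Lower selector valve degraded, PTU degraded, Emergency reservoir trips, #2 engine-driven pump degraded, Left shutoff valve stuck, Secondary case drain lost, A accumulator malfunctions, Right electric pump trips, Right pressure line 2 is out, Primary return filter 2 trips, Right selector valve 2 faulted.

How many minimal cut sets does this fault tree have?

System B lost [OR]: union of children's cut sets → 3 cut set(s).
Right circuit lost [AND]: one cut set from each child combined → 1 × 3 × 1 × 1 = 3 cut set(s).
Left circuit lost [AND]: one cut set from each child combined → 1 × 1 × 1 = 1 cut set(s).
System A lost [OR]: union of children's cut sets → 3 cut set(s).
Aircraft hydraulic pressure lost [OR]: union of children's cut sets → 8 cut set(s).
Minimal cut sets: {#2 engine-driven pump degraded, Emergency reservoir trips, Outboard pressure line fails, Outboard return filter degraded}; {#2 engine-driven pump degraded, Emergency reservoir trips, Lower selector valve degraded, Outboard pressure line fails}; {#2 engine-driven pump degraded, Emergency reservoir trips, Outboard pressure line fails, PTU degraded}; {A accumulator malfunctions, Left shutoff valve stuck, Secondary case drain lost}; {Right electric pump trips}; {Right pressure line 2 is out}; {Primary return filter 2 trips}; {Right selector valve 2 faulted}.

8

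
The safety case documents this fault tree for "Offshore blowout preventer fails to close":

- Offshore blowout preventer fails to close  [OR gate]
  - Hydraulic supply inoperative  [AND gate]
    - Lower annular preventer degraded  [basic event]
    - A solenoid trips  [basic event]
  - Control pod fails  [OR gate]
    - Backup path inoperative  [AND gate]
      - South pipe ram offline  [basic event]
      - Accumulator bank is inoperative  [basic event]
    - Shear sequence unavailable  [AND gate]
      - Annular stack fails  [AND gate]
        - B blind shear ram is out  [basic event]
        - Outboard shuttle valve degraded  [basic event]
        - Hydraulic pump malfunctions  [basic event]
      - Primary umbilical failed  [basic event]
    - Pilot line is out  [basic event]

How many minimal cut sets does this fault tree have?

4

Hydraulic supply inoperative [AND]: one cut set from each child combined → 1 × 1 = 1 cut set(s).
Backup path inoperative [AND]: one cut set from each child combined → 1 × 1 = 1 cut set(s).
Annular stack fails [AND]: one cut set from each child combined → 1 × 1 × 1 = 1 cut set(s).
Shear sequence unavailable [AND]: one cut set from each child combined → 1 × 1 = 1 cut set(s).
Control pod fails [OR]: union of children's cut sets → 3 cut set(s).
Offshore blowout preventer fails to close [OR]: union of children's cut sets → 4 cut set(s).
Minimal cut sets: {A solenoid trips, Lower annular preventer degraded}; {Accumulator bank is inoperative, South pipe ram offline}; {B blind shear ram is out, Hydraulic pump malfunctions, Outboard shuttle valve degraded, Primary umbilical failed}; {Pilot line is out}.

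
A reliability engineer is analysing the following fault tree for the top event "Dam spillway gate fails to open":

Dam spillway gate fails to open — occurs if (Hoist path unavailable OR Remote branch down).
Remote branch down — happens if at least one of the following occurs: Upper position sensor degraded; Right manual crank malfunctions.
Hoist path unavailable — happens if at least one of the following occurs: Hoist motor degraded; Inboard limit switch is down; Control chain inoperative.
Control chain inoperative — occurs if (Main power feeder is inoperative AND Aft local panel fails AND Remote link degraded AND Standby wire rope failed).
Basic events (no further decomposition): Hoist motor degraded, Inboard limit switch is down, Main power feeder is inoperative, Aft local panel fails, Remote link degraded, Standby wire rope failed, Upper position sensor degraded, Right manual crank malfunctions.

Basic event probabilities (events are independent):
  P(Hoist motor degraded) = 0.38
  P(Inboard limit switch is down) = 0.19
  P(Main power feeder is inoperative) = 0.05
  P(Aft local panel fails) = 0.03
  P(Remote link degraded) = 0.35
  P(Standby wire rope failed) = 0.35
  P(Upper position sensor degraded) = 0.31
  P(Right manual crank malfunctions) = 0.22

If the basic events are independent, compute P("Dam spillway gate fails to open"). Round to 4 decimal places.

P(Control chain inoperative) [AND] = 0.05 × 0.03 × 0.35 × 0.35 = 0.000184
P(Hoist path unavailable) [OR] = 1 − (1−0.38) × (1−0.19) × (1−0.000184) = 0.497892
P(Remote branch down) [OR] = 1 − (1−0.31) × (1−0.22) = 0.461800
P(Dam spillway gate fails to open) [OR] = 1 − (1−0.497892) × (1−0.461800) = 0.729765
Rounded to 4 decimal places: P(Dam spillway gate fails to open) ≈ 0.7298.

0.7298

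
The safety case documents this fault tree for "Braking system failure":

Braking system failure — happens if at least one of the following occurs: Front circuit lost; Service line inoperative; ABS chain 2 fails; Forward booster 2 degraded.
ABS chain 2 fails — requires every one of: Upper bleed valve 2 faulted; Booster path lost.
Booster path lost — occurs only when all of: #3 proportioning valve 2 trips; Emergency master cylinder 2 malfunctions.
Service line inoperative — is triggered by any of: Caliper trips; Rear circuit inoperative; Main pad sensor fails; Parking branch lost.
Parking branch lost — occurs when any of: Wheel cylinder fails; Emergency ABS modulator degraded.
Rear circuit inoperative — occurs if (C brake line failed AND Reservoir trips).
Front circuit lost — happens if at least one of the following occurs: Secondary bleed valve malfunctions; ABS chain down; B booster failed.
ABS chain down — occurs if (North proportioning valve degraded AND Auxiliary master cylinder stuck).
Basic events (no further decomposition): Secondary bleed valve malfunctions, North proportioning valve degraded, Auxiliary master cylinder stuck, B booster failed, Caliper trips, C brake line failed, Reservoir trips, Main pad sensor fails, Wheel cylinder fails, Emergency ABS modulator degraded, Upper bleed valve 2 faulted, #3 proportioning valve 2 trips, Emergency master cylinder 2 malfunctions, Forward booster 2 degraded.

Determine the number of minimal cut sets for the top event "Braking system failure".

10

ABS chain down [AND]: one cut set from each child combined → 1 × 1 = 1 cut set(s).
Front circuit lost [OR]: union of children's cut sets → 3 cut set(s).
Rear circuit inoperative [AND]: one cut set from each child combined → 1 × 1 = 1 cut set(s).
Parking branch lost [OR]: union of children's cut sets → 2 cut set(s).
Service line inoperative [OR]: union of children's cut sets → 5 cut set(s).
Booster path lost [AND]: one cut set from each child combined → 1 × 1 = 1 cut set(s).
ABS chain 2 fails [AND]: one cut set from each child combined → 1 × 1 = 1 cut set(s).
Braking system failure [OR]: union of children's cut sets → 10 cut set(s).
Minimal cut sets: {Secondary bleed valve malfunctions}; {Auxiliary master cylinder stuck, North proportioning valve degraded}; {B booster failed}; {Caliper trips}; {C brake line failed, Reservoir trips}; {Main pad sensor fails}; {Wheel cylinder fails}; {Emergency ABS modulator degraded}; {#3 proportioning valve 2 trips, Emergency master cylinder 2 malfunctions, Upper bleed valve 2 faulted}; {Forward booster 2 degraded}.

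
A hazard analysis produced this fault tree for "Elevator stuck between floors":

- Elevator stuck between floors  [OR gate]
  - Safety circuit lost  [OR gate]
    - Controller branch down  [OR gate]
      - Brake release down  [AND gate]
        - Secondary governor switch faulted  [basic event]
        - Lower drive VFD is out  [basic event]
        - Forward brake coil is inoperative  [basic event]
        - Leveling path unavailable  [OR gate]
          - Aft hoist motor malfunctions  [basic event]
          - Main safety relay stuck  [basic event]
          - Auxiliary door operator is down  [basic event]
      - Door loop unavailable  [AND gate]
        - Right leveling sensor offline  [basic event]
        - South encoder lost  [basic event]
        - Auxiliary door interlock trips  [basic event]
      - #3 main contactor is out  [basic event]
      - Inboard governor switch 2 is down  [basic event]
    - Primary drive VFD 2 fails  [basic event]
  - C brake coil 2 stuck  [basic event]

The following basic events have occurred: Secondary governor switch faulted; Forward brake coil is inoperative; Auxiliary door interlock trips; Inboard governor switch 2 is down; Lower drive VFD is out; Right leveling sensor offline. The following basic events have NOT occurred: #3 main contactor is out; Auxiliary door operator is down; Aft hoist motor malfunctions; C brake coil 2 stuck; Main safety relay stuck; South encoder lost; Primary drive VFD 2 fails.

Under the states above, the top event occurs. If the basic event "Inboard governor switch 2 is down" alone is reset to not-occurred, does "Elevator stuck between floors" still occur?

Counterfactual: set "Inboard governor switch 2 is down" to not occurred.
Leveling path unavailable [OR]: Aft hoist motor malfunctions=not, Main safety relay stuck=not, Auxiliary door operator is down=not → no input occurs → does not occur.
Brake release down [AND]: Secondary governor switch faulted=occurs, Lower drive VFD is out=occurs, Forward brake coil is inoperative=occurs, Leveling path unavailable=not → not all inputs occur → does not occur.
Door loop unavailable [AND]: Right leveling sensor offline=occurs, South encoder lost=not, Auxiliary door interlock trips=occurs → not all inputs occur → does not occur.
Controller branch down [OR]: Brake release down=not, Door loop unavailable=not, #3 main contactor is out=not, Inboard governor switch 2 is down=not → no input occurs → does not occur.
Safety circuit lost [OR]: Controller branch down=not, Primary drive VFD 2 fails=not → no input occurs → does not occur.
Elevator stuck between floors [OR]: Safety circuit lost=not, C brake coil 2 stuck=not → no input occurs → does not occur.

No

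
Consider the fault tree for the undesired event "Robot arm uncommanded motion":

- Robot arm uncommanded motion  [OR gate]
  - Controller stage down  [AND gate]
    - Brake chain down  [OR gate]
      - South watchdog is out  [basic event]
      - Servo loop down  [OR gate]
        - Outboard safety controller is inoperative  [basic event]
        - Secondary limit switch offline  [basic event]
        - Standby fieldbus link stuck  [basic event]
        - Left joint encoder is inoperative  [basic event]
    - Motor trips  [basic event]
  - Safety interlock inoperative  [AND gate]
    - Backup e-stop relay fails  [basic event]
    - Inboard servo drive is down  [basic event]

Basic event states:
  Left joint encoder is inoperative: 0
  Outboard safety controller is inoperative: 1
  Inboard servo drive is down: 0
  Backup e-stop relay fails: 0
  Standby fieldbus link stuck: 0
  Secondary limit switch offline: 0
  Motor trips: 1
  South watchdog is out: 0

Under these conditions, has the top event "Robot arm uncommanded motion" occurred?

Yes

Servo loop down [OR]: Outboard safety controller is inoperative=occurs, Secondary limit switch offline=not, Standby fieldbus link stuck=not, Left joint encoder is inoperative=not → at least one input occurs → occurs.
Brake chain down [OR]: South watchdog is out=not, Servo loop down=occurs → at least one input occurs → occurs.
Controller stage down [AND]: Brake chain down=occurs, Motor trips=occurs → all inputs occur → occurs.
Safety interlock inoperative [AND]: Backup e-stop relay fails=not, Inboard servo drive is down=not → not all inputs occur → does not occur.
Robot arm uncommanded motion [OR]: Controller stage down=occurs, Safety interlock inoperative=not → at least one input occurs → occurs.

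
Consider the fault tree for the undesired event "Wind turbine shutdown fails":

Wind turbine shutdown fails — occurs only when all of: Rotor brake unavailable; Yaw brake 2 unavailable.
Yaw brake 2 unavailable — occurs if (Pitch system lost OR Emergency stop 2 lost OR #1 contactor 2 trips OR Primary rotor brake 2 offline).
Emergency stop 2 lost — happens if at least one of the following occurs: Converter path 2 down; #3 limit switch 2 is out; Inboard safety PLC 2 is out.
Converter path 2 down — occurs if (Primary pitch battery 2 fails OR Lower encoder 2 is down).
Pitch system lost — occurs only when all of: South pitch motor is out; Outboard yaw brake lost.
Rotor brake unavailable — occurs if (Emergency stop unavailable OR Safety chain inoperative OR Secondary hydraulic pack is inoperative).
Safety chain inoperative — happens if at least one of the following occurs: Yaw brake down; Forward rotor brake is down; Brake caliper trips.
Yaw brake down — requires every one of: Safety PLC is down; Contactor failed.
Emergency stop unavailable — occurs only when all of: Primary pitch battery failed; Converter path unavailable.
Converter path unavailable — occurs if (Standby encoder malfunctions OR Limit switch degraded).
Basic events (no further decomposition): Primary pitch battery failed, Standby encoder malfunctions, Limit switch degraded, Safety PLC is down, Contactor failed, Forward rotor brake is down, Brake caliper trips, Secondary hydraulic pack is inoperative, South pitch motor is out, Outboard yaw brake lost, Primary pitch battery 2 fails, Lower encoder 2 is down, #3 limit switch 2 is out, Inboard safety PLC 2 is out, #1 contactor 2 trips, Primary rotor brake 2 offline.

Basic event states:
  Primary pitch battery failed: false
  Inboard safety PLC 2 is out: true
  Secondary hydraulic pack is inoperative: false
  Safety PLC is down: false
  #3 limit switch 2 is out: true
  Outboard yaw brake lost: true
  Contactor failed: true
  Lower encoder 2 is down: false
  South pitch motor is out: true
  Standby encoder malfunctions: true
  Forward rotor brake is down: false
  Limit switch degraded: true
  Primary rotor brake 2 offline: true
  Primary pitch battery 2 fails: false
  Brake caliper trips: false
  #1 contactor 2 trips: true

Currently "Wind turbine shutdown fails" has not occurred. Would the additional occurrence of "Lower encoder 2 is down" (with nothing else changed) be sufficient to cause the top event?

Counterfactual: set "Lower encoder 2 is down" to occurred.
Converter path unavailable [OR]: Standby encoder malfunctions=occurs, Limit switch degraded=occurs → at least one input occurs → occurs.
Emergency stop unavailable [AND]: Primary pitch battery failed=not, Converter path unavailable=occurs → not all inputs occur → does not occur.
Yaw brake down [AND]: Safety PLC is down=not, Contactor failed=occurs → not all inputs occur → does not occur.
Safety chain inoperative [OR]: Yaw brake down=not, Forward rotor brake is down=not, Brake caliper trips=not → no input occurs → does not occur.
Rotor brake unavailable [OR]: Emergency stop unavailable=not, Safety chain inoperative=not, Secondary hydraulic pack is inoperative=not → no input occurs → does not occur.
Pitch system lost [AND]: South pitch motor is out=occurs, Outboard yaw brake lost=occurs → all inputs occur → occurs.
Converter path 2 down [OR]: Primary pitch battery 2 fails=not, Lower encoder 2 is down=occurs → at least one input occurs → occurs.
Emergency stop 2 lost [OR]: Converter path 2 down=occurs, #3 limit switch 2 is out=occurs, Inboard safety PLC 2 is out=occurs → at least one input occurs → occurs.
Yaw brake 2 unavailable [OR]: Pitch system lost=occurs, Emergency stop 2 lost=occurs, #1 contactor 2 trips=occurs, Primary rotor brake 2 offline=occurs → at least one input occurs → occurs.
Wind turbine shutdown fails [AND]: Rotor brake unavailable=not, Yaw brake 2 unavailable=occurs → not all inputs occur → does not occur.

No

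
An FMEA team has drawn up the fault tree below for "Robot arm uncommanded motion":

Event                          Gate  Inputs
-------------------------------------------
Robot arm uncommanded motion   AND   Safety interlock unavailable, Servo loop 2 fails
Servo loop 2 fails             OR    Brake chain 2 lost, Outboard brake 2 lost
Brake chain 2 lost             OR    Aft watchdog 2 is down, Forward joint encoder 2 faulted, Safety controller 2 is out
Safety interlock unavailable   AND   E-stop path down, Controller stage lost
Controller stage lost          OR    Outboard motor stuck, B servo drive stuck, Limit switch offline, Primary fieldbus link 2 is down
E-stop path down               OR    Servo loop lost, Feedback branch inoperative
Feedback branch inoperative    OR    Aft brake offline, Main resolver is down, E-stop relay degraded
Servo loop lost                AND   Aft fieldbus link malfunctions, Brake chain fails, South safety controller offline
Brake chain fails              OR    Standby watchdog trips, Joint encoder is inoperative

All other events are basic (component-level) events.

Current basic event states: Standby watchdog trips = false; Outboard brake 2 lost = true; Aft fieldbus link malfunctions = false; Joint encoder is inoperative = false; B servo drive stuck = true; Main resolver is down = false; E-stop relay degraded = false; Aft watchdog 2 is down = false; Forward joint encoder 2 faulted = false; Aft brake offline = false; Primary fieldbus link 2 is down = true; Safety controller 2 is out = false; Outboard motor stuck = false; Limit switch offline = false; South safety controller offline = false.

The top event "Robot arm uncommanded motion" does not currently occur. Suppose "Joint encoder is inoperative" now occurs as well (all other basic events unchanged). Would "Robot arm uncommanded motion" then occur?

Counterfactual: set "Joint encoder is inoperative" to occurred.
Brake chain fails [OR]: Standby watchdog trips=not, Joint encoder is inoperative=occurs → at least one input occurs → occurs.
Servo loop lost [AND]: Aft fieldbus link malfunctions=not, Brake chain fails=occurs, South safety controller offline=not → not all inputs occur → does not occur.
Feedback branch inoperative [OR]: Aft brake offline=not, Main resolver is down=not, E-stop relay degraded=not → no input occurs → does not occur.
E-stop path down [OR]: Servo loop lost=not, Feedback branch inoperative=not → no input occurs → does not occur.
Controller stage lost [OR]: Outboard motor stuck=not, B servo drive stuck=occurs, Limit switch offline=not, Primary fieldbus link 2 is down=occurs → at least one input occurs → occurs.
Safety interlock unavailable [AND]: E-stop path down=not, Controller stage lost=occurs → not all inputs occur → does not occur.
Brake chain 2 lost [OR]: Aft watchdog 2 is down=not, Forward joint encoder 2 faulted=not, Safety controller 2 is out=not → no input occurs → does not occur.
Servo loop 2 fails [OR]: Brake chain 2 lost=not, Outboard brake 2 lost=occurs → at least one input occurs → occurs.
Robot arm uncommanded motion [AND]: Safety interlock unavailable=not, Servo loop 2 fails=occurs → not all inputs occur → does not occur.

No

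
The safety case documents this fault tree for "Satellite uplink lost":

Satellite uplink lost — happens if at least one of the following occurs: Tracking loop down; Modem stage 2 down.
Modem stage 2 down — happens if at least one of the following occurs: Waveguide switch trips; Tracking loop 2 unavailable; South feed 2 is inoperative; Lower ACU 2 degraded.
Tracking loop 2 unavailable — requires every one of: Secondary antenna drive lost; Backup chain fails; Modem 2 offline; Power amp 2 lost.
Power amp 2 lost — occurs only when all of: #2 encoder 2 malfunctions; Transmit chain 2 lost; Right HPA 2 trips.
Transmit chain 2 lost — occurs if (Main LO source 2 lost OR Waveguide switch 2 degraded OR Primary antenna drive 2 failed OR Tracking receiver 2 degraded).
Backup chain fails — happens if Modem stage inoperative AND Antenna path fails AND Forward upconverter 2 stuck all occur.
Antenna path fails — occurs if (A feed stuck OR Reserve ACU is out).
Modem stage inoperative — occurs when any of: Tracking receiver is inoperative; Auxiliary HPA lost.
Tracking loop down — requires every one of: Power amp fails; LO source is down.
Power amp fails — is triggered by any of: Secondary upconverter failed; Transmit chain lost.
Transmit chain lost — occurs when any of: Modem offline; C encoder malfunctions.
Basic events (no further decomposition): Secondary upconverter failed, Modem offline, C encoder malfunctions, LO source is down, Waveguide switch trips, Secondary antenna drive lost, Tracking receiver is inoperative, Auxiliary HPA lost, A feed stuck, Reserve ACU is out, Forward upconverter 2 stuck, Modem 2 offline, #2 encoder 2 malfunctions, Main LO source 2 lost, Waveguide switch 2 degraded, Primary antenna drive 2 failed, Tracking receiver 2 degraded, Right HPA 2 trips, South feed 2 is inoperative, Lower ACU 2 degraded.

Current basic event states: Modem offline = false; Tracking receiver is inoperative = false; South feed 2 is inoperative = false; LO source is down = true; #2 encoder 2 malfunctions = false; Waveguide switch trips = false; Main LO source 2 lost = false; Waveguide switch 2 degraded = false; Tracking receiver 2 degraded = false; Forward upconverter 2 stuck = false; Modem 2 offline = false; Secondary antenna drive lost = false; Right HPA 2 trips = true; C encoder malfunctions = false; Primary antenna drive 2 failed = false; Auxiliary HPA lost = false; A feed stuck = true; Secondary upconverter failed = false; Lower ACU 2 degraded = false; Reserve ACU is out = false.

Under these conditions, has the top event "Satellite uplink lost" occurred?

Transmit chain lost [OR]: Modem offline=not, C encoder malfunctions=not → no input occurs → does not occur.
Power amp fails [OR]: Secondary upconverter failed=not, Transmit chain lost=not → no input occurs → does not occur.
Tracking loop down [AND]: Power amp fails=not, LO source is down=occurs → not all inputs occur → does not occur.
Modem stage inoperative [OR]: Tracking receiver is inoperative=not, Auxiliary HPA lost=not → no input occurs → does not occur.
Antenna path fails [OR]: A feed stuck=occurs, Reserve ACU is out=not → at least one input occurs → occurs.
Backup chain fails [AND]: Modem stage inoperative=not, Antenna path fails=occurs, Forward upconverter 2 stuck=not → not all inputs occur → does not occur.
Transmit chain 2 lost [OR]: Main LO source 2 lost=not, Waveguide switch 2 degraded=not, Primary antenna drive 2 failed=not, Tracking receiver 2 degraded=not → no input occurs → does not occur.
Power amp 2 lost [AND]: #2 encoder 2 malfunctions=not, Transmit chain 2 lost=not, Right HPA 2 trips=occurs → not all inputs occur → does not occur.
Tracking loop 2 unavailable [AND]: Secondary antenna drive lost=not, Backup chain fails=not, Modem 2 offline=not, Power amp 2 lost=not → not all inputs occur → does not occur.
Modem stage 2 down [OR]: Waveguide switch trips=not, Tracking loop 2 unavailable=not, South feed 2 is inoperative=not, Lower ACU 2 degraded=not → no input occurs → does not occur.
Satellite uplink lost [OR]: Tracking loop down=not, Modem stage 2 down=not → no input occurs → does not occur.

No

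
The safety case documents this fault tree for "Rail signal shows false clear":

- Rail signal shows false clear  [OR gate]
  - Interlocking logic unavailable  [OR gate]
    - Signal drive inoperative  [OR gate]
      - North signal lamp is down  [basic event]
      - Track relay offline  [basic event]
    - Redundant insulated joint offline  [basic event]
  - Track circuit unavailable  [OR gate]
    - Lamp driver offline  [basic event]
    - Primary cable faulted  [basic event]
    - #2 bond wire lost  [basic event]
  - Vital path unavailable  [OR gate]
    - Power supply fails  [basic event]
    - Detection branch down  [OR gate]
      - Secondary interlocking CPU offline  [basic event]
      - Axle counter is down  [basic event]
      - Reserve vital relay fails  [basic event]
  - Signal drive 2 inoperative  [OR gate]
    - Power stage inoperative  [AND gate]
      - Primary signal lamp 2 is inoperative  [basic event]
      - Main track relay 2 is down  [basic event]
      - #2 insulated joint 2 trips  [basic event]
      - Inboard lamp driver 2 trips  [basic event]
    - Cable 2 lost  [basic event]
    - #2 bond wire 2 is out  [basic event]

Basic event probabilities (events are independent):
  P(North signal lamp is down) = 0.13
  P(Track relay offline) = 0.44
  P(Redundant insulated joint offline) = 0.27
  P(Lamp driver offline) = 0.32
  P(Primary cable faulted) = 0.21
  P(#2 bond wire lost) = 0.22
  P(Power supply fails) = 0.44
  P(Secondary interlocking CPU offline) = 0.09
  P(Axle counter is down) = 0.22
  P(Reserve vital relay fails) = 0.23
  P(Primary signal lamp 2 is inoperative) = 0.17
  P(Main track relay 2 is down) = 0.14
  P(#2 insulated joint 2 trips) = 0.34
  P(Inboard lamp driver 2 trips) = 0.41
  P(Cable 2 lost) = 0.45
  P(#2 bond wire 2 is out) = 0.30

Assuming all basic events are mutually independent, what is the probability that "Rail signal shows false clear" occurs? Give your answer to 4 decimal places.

0.9825

P(Signal drive inoperative) [OR] = 1 − (1−0.13) × (1−0.44) = 0.512800
P(Interlocking logic unavailable) [OR] = 1 − (1−0.512800) × (1−0.27) = 0.644344
P(Track circuit unavailable) [OR] = 1 − (1−0.32) × (1−0.21) × (1−0.22) = 0.580984
P(Detection branch down) [OR] = 1 − (1−0.09) × (1−0.22) × (1−0.23) = 0.453454
P(Vital path unavailable) [OR] = 1 − (1−0.44) × (1−0.453454) = 0.693934
P(Power stage inoperative) [AND] = 0.17 × 0.14 × 0.34 × 0.41 = 0.003318
P(Signal drive 2 inoperative) [OR] = 1 − (1−0.003318) × (1−0.45) × (1−0.30) = 0.616277
P(Rail signal shows false clear) [OR] = 1 − (1−0.644344) × (1−0.580984) × (1−0.693934) × (1−0.616277) = 0.982498
Rounded to 4 decimal places: P(Rail signal shows false clear) ≈ 0.9825.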